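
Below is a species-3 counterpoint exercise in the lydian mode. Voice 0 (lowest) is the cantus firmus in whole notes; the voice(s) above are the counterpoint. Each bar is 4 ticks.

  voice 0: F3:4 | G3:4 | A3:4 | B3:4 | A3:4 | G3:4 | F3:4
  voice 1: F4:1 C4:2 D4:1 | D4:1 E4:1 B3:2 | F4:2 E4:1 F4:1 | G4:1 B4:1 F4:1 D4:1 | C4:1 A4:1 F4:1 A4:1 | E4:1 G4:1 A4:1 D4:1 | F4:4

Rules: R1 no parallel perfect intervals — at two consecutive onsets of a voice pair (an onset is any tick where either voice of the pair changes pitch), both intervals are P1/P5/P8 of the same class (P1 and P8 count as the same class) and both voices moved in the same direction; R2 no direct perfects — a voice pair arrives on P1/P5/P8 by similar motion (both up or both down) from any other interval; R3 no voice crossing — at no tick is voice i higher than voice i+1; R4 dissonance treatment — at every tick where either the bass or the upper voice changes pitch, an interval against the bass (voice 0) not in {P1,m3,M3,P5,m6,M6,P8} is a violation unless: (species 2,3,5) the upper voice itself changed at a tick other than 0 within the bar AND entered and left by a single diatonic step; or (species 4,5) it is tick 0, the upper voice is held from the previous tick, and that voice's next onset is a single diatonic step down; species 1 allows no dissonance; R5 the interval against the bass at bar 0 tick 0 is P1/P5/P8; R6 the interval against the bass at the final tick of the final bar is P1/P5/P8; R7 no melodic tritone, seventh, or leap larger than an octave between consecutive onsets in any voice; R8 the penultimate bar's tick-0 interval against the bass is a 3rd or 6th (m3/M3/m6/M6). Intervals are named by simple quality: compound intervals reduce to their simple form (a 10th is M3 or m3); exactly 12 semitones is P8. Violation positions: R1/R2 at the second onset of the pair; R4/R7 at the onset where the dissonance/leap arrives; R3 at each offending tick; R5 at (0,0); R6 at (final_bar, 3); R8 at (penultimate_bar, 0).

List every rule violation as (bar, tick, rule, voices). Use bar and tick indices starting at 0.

bar 0: v0=F3 v1=F4 downbeat P8
bar 1: v0=G3 v1=D4 downbeat P5
bar 2: v0=A3 v1=F4 downbeat m6
bar 3: v0=B3 v1=G4 downbeat m6
bar 4: v0=A3 v1=C4 downbeat m3
bar 5: v0=G3 v1=E4 downbeat M6
bar 6: v0=F3 v1=F4 downbeat P8
  -> R7 @ bar 2 tick 0 v(1,): B3->F4 leap 6st
  -> R4 @ bar 3 tick 2 v(0, 1): B3/F4 TT untreated
  -> R7 @ bar 3 tick 2 v(1,): B4->F4 leap 6st
  -> R4 @ bar 5 tick 2 v(0, 1): G3/A4 M2 untreated

(2, 0, R7, (1,))
(3, 2, R4, (0, 1))
(3, 2, R7, (1,))
(5, 2, R4, (0, 1))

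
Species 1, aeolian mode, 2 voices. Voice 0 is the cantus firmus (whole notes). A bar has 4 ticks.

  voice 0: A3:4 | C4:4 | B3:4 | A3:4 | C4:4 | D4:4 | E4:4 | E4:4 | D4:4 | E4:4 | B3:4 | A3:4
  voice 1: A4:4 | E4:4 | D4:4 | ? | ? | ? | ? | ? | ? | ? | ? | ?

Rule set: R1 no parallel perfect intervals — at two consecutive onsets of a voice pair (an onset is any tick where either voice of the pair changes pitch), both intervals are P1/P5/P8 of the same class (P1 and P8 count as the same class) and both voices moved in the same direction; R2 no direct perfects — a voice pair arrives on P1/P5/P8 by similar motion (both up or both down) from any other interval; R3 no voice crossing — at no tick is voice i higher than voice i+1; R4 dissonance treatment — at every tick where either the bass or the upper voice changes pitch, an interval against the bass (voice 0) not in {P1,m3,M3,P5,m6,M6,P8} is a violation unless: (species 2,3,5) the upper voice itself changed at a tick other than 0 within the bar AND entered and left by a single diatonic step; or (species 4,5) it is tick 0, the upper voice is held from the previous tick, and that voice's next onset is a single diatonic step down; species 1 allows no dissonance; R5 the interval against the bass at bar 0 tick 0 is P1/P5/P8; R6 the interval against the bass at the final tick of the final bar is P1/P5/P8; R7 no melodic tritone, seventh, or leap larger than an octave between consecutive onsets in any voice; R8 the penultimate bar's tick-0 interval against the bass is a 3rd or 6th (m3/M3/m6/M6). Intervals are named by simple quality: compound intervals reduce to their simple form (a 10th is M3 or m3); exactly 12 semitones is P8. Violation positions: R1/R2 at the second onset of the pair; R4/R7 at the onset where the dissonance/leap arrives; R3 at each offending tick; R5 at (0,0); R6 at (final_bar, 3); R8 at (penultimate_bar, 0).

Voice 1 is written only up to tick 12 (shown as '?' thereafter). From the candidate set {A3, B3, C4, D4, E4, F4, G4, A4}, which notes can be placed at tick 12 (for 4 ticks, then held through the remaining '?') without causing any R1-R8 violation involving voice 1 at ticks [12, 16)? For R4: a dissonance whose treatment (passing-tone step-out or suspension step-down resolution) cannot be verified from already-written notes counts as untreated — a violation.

{A4, C4, E4, F4}

A3: violates R2
B3: violates R4
C4: legal
D4: violates R4
E4: legal
F4: legal
G4: violates R4
A4: legal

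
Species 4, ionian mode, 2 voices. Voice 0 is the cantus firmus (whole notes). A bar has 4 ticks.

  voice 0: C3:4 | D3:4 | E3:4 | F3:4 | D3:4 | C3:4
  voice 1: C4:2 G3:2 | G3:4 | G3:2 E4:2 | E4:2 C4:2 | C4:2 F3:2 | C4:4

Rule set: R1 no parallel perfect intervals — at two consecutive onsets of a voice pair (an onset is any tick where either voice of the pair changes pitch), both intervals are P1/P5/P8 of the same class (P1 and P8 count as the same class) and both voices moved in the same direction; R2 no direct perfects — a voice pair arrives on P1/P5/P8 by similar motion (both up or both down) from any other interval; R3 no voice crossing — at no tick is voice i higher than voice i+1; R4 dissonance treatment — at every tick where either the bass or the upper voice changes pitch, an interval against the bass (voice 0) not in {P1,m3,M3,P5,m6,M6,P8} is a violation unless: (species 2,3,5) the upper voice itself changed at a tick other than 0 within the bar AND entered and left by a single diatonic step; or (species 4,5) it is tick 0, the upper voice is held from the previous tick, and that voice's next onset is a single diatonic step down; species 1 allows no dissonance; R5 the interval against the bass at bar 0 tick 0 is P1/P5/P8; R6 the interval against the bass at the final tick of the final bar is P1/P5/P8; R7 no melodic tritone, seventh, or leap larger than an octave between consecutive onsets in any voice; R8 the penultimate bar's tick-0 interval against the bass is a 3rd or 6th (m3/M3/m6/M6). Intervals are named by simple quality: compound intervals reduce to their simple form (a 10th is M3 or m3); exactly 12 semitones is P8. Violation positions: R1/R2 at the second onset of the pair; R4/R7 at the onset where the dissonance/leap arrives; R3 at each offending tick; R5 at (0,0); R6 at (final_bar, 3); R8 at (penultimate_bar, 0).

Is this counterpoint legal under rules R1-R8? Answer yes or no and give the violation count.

bar 0: v0=C3 v1=C4 (P8)
bar 1: v0=D3 v1=G3 (P4)
bar 2: v0=E3 v1=G3 (m3)
bar 3: v0=F3 v1=E4 (M7)
bar 4: v0=D3 v1=C4 (m7)
bar 5: v0=C3 v1=C4 (P8)
  R4 @ bar1.0: D3/G3 P4 untreated
  R4 @ bar3.0: F3/E4 M7 untreated
  R4 @ bar4.0: D3/C4 m7 untreated
  R8 @ bar4.0: penult m7 not 3rd/6th

No (4 violations)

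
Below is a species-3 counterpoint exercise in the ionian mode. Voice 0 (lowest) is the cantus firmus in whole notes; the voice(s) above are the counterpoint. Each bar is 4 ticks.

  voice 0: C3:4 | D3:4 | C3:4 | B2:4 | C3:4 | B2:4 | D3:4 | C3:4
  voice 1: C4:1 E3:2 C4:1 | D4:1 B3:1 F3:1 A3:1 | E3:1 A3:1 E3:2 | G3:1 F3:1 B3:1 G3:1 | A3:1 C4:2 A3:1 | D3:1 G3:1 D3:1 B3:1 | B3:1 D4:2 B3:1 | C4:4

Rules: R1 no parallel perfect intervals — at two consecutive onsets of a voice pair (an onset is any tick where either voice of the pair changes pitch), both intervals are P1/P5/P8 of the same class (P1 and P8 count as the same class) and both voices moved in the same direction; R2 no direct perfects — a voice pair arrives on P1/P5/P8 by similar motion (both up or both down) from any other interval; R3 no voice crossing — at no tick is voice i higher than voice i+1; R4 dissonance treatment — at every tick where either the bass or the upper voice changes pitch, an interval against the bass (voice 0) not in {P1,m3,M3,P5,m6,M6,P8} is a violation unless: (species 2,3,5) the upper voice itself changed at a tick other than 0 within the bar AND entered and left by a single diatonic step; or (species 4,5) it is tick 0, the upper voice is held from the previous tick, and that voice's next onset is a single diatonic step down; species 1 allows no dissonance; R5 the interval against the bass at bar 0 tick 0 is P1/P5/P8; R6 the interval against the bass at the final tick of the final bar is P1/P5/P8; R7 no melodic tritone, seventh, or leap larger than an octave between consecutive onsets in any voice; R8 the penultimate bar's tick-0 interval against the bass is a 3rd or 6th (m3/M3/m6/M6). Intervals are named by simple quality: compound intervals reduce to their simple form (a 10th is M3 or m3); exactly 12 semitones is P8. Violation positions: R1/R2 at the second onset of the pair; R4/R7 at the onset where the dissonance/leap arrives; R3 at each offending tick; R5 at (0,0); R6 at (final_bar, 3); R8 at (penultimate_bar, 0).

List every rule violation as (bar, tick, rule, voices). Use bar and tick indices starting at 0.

(1, 0, R1, (0, 1))
(1, 2, R7, (1,))
(3, 1, R4, (0, 1))
(3, 2, R7, (1,))

bar 0: v0=C3 v1=C4 downbeat P8
bar 1: v0=D3 v1=D4 downbeat P8
bar 2: v0=C3 v1=E3 downbeat M3
bar 3: v0=B2 v1=G3 downbeat m6
bar 4: v0=C3 v1=A3 downbeat M6
bar 5: v0=B2 v1=D3 downbeat m3
bar 6: v0=D3 v1=B3 downbeat M6
bar 7: v0=C3 v1=C4 downbeat P8
  -> R1 @ bar 1 tick 0 v(0, 1): C3/C4 P8 -> D3/D4 P8 similar
  -> R7 @ bar 1 tick 2 v(1,): B3->F3 leap 6st
  -> R4 @ bar 3 tick 1 v(0, 1): B2/F3 TT untreated
  -> R7 @ bar 3 tick 2 v(1,): F3->B3 leap 6st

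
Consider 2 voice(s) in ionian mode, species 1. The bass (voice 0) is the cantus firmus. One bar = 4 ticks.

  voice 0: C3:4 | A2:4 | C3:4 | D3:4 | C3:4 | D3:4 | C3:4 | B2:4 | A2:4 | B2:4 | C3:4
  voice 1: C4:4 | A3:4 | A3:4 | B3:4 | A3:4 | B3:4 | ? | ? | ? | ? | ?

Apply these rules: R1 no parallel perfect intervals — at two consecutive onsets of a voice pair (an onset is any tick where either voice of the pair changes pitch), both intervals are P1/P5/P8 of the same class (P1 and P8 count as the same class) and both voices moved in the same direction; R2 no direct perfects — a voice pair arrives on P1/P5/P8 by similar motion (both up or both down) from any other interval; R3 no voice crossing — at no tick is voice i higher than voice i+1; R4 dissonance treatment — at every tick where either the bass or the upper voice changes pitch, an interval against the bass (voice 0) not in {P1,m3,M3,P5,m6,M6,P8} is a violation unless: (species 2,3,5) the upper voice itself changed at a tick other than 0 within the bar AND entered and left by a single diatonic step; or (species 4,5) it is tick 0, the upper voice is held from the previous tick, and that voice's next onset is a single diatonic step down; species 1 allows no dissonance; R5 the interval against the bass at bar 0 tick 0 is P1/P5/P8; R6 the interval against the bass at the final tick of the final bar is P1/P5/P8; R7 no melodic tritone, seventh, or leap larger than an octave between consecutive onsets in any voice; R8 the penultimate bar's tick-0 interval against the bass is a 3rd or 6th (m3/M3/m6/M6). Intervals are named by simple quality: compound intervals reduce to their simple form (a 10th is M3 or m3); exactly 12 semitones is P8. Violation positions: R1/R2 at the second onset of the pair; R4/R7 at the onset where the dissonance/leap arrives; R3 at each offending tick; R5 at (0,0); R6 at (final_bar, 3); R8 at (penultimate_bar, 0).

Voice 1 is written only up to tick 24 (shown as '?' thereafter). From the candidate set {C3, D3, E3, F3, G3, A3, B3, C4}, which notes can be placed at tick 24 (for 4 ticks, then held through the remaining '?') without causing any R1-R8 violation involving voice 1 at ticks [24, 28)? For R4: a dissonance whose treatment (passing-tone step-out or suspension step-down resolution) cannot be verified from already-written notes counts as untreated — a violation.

C3: violates R2,R7
D3: violates R4
E3: legal
F3: violates R4,R7
G3: violates R2
A3: legal
B3: violates R4
C4: legal

{A3, C4, E3}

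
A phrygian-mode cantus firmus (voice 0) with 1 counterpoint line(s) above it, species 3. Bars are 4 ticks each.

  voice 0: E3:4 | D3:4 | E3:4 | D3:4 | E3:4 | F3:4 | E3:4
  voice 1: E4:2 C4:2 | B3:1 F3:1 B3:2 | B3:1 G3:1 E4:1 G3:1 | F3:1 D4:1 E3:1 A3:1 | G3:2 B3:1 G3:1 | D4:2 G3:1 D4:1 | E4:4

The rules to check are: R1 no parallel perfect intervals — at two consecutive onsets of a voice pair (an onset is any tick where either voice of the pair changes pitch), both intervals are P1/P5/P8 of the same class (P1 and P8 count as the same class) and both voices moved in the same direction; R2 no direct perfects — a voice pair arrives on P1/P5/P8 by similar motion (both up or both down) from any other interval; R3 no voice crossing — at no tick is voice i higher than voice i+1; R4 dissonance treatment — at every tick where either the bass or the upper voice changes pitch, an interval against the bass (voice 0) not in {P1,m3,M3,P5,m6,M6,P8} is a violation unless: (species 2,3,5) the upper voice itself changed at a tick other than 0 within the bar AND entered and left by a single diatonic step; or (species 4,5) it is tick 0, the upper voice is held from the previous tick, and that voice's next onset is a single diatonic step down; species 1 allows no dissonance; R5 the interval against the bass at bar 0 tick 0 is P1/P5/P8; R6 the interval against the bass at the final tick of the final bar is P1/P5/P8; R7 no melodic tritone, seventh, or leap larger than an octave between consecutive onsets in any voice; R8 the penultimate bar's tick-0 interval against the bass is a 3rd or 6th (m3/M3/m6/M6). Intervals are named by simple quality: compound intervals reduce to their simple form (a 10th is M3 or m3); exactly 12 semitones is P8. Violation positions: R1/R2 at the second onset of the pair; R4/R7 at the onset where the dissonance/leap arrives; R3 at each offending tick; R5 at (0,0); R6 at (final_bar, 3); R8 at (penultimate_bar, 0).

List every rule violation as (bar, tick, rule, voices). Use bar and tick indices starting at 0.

(1, 1, R7, (1,))
(1, 2, R7, (1,))
(3, 2, R4, (0, 1))
(3, 2, R7, (1,))
(5, 2, R4, (0, 1))

bar 0: v0=E3 v1=E4 downbeat P8
bar 1: v0=D3 v1=B3 downbeat M6
bar 2: v0=E3 v1=B3 downbeat P5
bar 3: v0=D3 v1=F3 downbeat m3
bar 4: v0=E3 v1=G3 downbeat m3
bar 5: v0=F3 v1=D4 downbeat M6
bar 6: v0=E3 v1=E4 downbeat P8
  -> R7 @ bar 1 tick 1 v(1,): B3->F3 leap 6st
  -> R7 @ bar 1 tick 2 v(1,): F3->B3 leap 6st
  -> R4 @ bar 3 tick 2 v(0, 1): D3/E3 M2 untreated
  -> R7 @ bar 3 tick 2 v(1,): D4->E3 leap 10st
  -> R4 @ bar 5 tick 2 v(0, 1): F3/G3 M2 untreated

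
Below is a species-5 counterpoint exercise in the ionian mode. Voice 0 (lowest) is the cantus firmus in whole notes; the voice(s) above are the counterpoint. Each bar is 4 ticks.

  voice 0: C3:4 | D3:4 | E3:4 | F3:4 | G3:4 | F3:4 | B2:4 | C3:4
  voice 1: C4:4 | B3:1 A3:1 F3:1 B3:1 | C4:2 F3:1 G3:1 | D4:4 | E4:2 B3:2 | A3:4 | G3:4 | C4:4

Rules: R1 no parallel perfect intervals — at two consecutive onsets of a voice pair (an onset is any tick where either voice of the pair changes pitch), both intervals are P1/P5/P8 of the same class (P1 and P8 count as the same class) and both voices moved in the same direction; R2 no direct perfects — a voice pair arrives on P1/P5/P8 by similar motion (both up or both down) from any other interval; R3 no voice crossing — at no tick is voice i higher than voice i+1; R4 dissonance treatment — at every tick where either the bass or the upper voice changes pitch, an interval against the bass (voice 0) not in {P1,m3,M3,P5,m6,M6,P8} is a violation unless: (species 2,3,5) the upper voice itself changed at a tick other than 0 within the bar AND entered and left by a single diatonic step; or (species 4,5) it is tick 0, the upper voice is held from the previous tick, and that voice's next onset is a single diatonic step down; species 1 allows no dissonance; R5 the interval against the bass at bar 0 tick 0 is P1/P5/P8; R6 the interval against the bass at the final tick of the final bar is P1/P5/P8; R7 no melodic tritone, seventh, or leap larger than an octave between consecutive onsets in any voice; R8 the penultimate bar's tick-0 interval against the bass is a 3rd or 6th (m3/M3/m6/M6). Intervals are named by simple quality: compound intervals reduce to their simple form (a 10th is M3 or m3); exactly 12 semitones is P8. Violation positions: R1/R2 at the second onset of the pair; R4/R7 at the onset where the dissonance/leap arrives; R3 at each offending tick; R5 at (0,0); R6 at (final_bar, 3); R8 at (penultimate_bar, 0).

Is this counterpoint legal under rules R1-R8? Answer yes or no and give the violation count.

No (4 violations)

bar 0: v0=C3 v1=C4 (P8)
bar 1: v0=D3 v1=B3 (M6)
bar 2: v0=E3 v1=C4 (m6)
bar 3: v0=F3 v1=D4 (M6)
bar 4: v0=G3 v1=E4 (M6)
bar 5: v0=F3 v1=A3 (M3)
bar 6: v0=B2 v1=G3 (m6)
bar 7: v0=C3 v1=C4 (P8)
  R7 @ bar1.3: F3->B3 leap 6st
  R4 @ bar2.2: E3/F3 m2 untreated
  R7 @ bar6.0: F3->B2 leap 6st
  R2 @ bar7.0: B2/G3 m6 -> C3/C4 P8 similar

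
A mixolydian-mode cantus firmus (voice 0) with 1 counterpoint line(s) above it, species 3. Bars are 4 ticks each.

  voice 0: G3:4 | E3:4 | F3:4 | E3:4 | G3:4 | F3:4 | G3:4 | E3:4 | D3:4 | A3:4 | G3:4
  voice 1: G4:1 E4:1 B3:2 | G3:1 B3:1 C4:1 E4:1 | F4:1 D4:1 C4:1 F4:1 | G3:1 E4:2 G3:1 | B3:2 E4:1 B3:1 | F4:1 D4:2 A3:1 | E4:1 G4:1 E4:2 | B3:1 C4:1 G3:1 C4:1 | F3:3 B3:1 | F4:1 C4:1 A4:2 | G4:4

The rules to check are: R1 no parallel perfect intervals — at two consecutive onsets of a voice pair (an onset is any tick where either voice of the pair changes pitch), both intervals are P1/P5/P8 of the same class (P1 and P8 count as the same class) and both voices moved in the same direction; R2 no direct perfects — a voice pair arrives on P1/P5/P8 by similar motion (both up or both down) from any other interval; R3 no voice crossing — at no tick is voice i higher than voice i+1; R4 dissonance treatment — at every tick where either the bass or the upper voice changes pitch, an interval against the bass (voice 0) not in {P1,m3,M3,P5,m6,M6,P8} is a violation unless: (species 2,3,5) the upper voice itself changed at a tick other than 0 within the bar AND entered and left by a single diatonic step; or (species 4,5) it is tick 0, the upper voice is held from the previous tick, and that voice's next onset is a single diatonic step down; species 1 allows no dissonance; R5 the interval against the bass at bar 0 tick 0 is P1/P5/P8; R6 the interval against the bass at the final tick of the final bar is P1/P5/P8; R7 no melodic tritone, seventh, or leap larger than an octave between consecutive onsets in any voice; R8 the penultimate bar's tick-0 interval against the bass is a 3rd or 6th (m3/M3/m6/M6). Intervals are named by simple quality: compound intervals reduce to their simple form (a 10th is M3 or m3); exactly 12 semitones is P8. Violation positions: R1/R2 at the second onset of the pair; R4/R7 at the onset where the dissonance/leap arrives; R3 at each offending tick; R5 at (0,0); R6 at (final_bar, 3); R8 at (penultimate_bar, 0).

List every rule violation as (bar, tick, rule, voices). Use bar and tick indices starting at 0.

(2, 0, R1, (0, 1))
(3, 0, R7, (1,))
(5, 0, R7, (1,))
(7, 0, R2, (0, 1))
(8, 3, R7, (1,))
(9, 0, R7, (1,))
(10, 0, R1, (0, 1))

bar 0: v0=G3 v1=G4 downbeat P8
bar 1: v0=E3 v1=G3 downbeat m3
bar 2: v0=F3 v1=F4 downbeat P8
bar 3: v0=E3 v1=G3 downbeat m3
bar 4: v0=G3 v1=B3 downbeat M3
bar 5: v0=F3 v1=F4 downbeat P8
bar 6: v0=G3 v1=E4 downbeat M6
bar 7: v0=E3 v1=B3 downbeat P5
bar 8: v0=D3 v1=F3 downbeat m3
bar 9: v0=A3 v1=F4 downbeat m6
bar 10: v0=G3 v1=G4 downbeat P8
  -> R1 @ bar 2 tick 0 v(0, 1): E3/E4 P8 -> F3/F4 P8 similar
  -> R7 @ bar 3 tick 0 v(1,): F4->G3 leap 10st
  -> R7 @ bar 5 tick 0 v(1,): B3->F4 leap 6st
  -> R2 @ bar 7 tick 0 v(0, 1): G3/E4 M6 -> E3/B3 P5 similar
  -> R7 @ bar 8 tick 3 v(1,): F3->B3 leap 6st
  -> R7 @ bar 9 tick 0 v(1,): B3->F4 leap 6st
  -> R1 @ bar 10 tick 0 v(0, 1): A3/A4 P8 -> G3/G4 P8 similar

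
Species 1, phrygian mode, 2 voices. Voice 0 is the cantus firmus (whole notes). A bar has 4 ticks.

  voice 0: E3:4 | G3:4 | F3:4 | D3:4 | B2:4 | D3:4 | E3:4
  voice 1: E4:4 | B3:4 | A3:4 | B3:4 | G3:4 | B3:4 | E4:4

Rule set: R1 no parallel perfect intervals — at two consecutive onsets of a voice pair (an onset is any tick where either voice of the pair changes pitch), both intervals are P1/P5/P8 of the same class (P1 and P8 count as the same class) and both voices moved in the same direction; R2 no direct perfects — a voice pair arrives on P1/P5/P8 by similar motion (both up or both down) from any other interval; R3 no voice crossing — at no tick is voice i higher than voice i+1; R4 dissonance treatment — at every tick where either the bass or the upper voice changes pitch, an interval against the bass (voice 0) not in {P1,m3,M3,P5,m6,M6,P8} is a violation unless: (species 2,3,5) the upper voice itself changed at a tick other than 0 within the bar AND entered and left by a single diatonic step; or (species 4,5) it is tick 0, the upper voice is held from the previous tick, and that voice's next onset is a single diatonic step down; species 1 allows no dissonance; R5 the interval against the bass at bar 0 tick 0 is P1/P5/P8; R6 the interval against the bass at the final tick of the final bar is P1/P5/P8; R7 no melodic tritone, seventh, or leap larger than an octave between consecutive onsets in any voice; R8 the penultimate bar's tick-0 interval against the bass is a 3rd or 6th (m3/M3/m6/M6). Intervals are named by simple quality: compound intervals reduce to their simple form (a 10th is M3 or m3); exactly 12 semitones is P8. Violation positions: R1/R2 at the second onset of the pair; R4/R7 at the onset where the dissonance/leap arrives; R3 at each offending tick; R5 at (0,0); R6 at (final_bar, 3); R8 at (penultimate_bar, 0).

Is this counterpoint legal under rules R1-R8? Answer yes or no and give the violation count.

bar 0: v0=E3 v1=E4 (P8)
bar 1: v0=G3 v1=B3 (M3)
bar 2: v0=F3 v1=A3 (M3)
bar 3: v0=D3 v1=B3 (M6)
bar 4: v0=B2 v1=G3 (m6)
bar 5: v0=D3 v1=B3 (M6)
bar 6: v0=E3 v1=E4 (P8)
  R2 @ bar6.0: D3/B3 M6 -> E3/E4 P8 similar

No (1 violations)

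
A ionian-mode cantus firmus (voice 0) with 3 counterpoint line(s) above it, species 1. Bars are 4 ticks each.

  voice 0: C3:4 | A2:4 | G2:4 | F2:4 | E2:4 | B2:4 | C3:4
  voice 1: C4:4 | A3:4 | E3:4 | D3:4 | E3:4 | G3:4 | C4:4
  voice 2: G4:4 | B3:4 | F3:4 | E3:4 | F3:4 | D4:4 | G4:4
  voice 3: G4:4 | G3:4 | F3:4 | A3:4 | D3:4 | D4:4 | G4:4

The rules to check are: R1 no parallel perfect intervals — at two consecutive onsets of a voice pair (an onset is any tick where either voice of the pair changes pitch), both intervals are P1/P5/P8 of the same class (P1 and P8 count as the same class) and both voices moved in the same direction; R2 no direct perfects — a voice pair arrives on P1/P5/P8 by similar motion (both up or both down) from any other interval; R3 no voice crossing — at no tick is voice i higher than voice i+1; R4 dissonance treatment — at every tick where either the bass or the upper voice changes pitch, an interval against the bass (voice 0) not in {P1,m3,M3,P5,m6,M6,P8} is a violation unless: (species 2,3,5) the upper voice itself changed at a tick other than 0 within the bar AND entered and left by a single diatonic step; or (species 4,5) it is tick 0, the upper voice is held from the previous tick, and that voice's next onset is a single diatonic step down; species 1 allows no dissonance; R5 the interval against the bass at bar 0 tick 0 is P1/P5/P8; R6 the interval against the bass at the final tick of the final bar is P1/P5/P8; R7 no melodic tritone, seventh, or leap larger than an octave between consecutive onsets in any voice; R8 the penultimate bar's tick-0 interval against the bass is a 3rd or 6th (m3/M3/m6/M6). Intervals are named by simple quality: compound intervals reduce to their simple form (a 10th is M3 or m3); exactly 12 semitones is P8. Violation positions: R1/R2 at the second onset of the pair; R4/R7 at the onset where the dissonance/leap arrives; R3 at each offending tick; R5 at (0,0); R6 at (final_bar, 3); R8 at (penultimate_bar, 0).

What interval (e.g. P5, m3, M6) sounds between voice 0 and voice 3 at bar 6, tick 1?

voice 0=C3 voice 3=G4 -> P5

P5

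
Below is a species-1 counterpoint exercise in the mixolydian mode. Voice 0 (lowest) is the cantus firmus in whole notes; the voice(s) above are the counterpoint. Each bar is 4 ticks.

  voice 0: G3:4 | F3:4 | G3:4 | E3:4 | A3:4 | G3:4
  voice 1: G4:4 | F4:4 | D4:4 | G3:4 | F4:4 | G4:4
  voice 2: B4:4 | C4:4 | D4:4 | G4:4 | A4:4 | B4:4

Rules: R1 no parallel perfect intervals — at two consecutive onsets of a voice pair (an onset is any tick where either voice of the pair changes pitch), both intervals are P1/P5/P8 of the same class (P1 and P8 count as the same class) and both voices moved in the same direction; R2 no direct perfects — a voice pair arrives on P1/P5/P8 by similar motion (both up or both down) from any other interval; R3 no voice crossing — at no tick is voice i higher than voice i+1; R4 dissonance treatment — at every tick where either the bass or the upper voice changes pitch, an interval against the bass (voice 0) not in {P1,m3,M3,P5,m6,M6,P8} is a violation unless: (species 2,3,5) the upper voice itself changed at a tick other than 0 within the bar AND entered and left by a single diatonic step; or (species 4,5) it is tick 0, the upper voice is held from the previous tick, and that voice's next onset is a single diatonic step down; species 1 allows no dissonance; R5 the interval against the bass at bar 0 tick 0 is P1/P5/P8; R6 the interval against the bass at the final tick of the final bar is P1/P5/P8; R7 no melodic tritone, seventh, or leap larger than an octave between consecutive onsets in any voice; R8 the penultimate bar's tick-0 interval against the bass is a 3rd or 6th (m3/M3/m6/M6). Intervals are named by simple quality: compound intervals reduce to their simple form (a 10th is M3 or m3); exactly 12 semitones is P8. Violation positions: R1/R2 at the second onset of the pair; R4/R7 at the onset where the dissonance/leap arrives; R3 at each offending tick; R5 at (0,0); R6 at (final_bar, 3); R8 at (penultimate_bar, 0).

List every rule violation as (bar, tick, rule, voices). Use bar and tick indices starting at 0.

bar 0: v0=G3 v1=G4 v2=B4 downbeat M3
bar 1: v0=F3 v1=F4 v2=C4 downbeat P5
bar 2: v0=G3 v1=D4 v2=D4 downbeat P5
bar 3: v0=E3 v1=G3 v2=G4 downbeat m3
bar 4: v0=A3 v1=F4 v2=A4 downbeat P8
bar 5: v0=G3 v1=G4 v2=B4 downbeat M3
  -> R5 @ bar 0 tick 0 v(0, 2): opens on M3
  -> R1 @ bar 1 tick 0 v(0, 1): G3/G4 P8 -> F3/F4 P8 similar
  -> R2 @ bar 1 tick 0 v(0, 2): G3/B4 M3 -> F3/C4 P5 similar
  -> R3 @ bar 1 tick 0 v(1, 2): F4 above C4
  -> R7 @ bar 1 tick 0 v(2,): B4->C4 leap 11st
  -> R3 @ bar 1 tick 1 v(1, 2): F4 above C4
  -> R3 @ bar 1 tick 2 v(1, 2): F4 above C4
  -> R3 @ bar 1 tick 3 v(1, 2): F4 above C4
  -> R1 @ bar 2 tick 0 v(0, 2): F3/C4 P5 -> G3/D4 P5 similar
  -> R2 @ bar 4 tick 0 v(0, 2): E3/G4 m3 -> A3/A4 P8 similar
  -> R7 @ bar 4 tick 0 v(1,): G3->F4 leap 10st
  -> R8 @ bar 4 tick 0 v(0, 2): penult P8 not 3rd/6th
  -> R6 @ bar 5 tick 3 v(0, 2): closes on M3

(0, 0, R5, (0, 2))
(1, 0, R1, (0, 1))
(1, 0, R2, (0, 2))
(1, 0, R3, (1, 2))
(1, 0, R7, (2,))
(1, 1, R3, (1, 2))
(1, 2, R3, (1, 2))
(1, 3, R3, (1, 2))
(2, 0, R1, (0, 2))
(4, 0, R2, (0, 2))
(4, 0, R7, (1,))
(4, 0, R8, (0, 2))
(5, 3, R6, (0, 2))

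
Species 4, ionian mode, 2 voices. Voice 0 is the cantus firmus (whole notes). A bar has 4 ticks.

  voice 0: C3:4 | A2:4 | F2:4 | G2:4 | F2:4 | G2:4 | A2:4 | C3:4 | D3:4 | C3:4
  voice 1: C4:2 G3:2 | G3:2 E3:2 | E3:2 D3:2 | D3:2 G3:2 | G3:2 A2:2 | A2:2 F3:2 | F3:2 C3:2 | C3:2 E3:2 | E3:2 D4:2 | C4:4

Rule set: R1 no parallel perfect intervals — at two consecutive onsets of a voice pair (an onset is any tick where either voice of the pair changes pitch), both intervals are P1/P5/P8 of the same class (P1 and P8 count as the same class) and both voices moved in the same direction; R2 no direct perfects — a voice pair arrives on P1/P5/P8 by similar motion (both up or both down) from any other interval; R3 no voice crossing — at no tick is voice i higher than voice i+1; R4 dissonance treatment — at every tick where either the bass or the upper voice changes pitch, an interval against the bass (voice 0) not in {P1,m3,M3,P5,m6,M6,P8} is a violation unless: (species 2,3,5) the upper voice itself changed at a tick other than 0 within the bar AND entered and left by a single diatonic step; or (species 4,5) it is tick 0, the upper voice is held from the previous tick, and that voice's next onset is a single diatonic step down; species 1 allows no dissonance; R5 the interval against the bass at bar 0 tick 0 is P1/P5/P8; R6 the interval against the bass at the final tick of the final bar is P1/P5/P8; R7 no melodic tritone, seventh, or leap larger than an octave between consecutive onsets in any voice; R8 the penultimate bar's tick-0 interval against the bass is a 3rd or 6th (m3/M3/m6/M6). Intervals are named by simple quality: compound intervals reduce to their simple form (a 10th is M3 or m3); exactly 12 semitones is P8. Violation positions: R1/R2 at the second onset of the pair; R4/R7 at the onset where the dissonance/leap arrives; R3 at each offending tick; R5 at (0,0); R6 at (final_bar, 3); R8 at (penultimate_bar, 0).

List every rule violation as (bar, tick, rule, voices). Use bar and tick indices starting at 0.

(1, 0, R4, (0, 1))
(4, 0, R4, (0, 1))
(4, 2, R7, (1,))
(5, 0, R4, (0, 1))
(5, 2, R4, (0, 1))
(8, 0, R4, (0, 1))
(8, 0, R8, (0, 1))
(8, 2, R7, (1,))
(9, 0, R1, (0, 1))

bar 0: v0=C3 v1=C4 downbeat P8
bar 1: v0=A2 v1=G3 downbeat m7
bar 2: v0=F2 v1=E3 downbeat M7
bar 3: v0=G2 v1=D3 downbeat P5
bar 4: v0=F2 v1=G3 downbeat M2
bar 5: v0=G2 v1=A2 downbeat M2
bar 6: v0=A2 v1=F3 downbeat m6
bar 7: v0=C3 v1=C3 downbeat P1
bar 8: v0=D3 v1=E3 downbeat M2
bar 9: v0=C3 v1=C4 downbeat P8
  -> R4 @ bar 1 tick 0 v(0, 1): A2/G3 m7 untreated
  -> R4 @ bar 4 tick 0 v(0, 1): F2/G3 M2 untreated
  -> R7 @ bar 4 tick 2 v(1,): G3->A2 leap 10st
  -> R4 @ bar 5 tick 0 v(0, 1): G2/A2 M2 untreated
  -> R4 @ bar 5 tick 2 v(0, 1): G2/F3 m7 untreated
  -> R4 @ bar 8 tick 0 v(0, 1): D3/E3 M2 untreated
  -> R8 @ bar 8 tick 0 v(0, 1): penult M2 not 3rd/6th
  -> R7 @ bar 8 tick 2 v(1,): E3->D4 leap 10st
  -> R1 @ bar 9 tick 0 v(0, 1): D3/D4 P8 -> C3/C4 P8 similar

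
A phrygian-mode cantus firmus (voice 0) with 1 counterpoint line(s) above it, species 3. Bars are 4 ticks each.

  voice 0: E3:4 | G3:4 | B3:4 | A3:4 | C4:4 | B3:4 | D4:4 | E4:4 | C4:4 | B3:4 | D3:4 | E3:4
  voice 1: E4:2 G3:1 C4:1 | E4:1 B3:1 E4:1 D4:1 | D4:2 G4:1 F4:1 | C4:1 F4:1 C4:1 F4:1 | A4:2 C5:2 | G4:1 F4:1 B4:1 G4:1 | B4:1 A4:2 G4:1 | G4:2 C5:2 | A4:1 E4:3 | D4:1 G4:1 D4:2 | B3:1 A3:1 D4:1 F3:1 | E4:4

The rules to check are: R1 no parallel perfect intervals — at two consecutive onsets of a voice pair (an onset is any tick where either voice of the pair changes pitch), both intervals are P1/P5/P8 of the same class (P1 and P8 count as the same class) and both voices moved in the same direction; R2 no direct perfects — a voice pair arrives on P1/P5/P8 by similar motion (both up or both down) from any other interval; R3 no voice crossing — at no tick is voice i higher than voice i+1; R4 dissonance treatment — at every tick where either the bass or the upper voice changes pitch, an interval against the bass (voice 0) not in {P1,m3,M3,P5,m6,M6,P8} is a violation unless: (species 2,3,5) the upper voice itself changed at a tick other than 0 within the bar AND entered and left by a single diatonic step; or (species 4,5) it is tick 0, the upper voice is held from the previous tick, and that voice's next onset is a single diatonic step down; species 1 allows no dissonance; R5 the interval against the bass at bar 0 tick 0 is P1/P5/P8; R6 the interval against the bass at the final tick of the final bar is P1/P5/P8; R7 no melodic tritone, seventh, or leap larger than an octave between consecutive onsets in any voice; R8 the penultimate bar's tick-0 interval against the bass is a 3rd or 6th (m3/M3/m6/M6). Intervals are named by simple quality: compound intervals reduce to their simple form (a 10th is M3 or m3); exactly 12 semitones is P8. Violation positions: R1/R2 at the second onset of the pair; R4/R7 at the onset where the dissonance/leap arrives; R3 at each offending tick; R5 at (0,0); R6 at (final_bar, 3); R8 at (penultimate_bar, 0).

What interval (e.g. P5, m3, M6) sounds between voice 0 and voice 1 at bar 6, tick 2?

voice 0=D4 voice 1=A4 -> P5

P5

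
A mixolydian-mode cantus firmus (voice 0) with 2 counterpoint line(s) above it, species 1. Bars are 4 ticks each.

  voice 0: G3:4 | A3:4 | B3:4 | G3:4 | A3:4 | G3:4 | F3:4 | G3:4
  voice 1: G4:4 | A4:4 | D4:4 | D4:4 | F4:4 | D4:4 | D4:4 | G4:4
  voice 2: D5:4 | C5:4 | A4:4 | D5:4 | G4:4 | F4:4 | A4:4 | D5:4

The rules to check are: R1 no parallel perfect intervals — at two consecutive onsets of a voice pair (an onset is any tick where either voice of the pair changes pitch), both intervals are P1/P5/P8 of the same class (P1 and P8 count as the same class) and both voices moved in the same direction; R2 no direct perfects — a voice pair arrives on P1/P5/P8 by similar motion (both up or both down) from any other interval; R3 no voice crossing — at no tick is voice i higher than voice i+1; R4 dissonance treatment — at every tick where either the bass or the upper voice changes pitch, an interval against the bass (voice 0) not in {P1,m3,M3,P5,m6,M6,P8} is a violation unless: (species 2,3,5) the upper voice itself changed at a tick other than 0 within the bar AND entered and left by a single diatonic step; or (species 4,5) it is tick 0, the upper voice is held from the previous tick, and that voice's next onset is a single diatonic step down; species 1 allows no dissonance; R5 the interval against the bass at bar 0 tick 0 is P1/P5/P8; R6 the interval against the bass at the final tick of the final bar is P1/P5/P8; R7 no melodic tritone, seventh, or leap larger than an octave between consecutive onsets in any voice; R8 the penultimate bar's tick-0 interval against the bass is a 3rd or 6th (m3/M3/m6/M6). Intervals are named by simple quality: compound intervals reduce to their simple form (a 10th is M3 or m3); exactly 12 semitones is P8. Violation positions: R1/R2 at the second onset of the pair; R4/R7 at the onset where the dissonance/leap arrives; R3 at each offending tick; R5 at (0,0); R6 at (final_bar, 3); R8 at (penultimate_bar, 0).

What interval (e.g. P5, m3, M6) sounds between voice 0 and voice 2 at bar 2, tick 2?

voice 0=B3 voice 2=A4 -> m7

m7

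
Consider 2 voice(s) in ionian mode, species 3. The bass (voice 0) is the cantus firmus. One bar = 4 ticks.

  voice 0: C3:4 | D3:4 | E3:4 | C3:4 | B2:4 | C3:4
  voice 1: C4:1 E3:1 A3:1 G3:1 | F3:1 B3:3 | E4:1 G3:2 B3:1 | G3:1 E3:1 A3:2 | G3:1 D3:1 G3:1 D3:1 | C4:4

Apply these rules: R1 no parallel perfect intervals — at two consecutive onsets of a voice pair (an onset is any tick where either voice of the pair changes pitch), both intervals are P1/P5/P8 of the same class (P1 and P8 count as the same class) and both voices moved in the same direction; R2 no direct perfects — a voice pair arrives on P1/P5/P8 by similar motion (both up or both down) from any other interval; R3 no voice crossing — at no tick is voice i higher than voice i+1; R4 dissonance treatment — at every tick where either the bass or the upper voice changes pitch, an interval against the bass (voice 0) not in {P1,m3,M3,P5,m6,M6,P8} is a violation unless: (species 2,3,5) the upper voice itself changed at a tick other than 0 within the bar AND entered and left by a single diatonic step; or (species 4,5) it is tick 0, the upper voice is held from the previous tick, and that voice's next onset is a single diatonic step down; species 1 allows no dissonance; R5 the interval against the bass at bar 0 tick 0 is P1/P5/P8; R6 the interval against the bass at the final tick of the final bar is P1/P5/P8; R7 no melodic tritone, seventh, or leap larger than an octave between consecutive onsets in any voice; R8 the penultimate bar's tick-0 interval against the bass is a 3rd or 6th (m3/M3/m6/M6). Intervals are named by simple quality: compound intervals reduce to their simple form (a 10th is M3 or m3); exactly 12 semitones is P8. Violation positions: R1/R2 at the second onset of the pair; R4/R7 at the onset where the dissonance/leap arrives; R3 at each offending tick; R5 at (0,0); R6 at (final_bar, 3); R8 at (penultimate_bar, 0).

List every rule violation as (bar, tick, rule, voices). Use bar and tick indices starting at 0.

bar 0: v0=C3 v1=C4 downbeat P8
bar 1: v0=D3 v1=F3 downbeat m3
bar 2: v0=E3 v1=E4 downbeat P8
bar 3: v0=C3 v1=G3 downbeat P5
bar 4: v0=B2 v1=G3 downbeat m6
bar 5: v0=C3 v1=C4 downbeat P8
  -> R7 @ bar 1 tick 1 v(1,): F3->B3 leap 6st
  -> R2 @ bar 2 tick 0 v(0, 1): D3/B3 M6 -> E3/E4 P8 similar
  -> R1 @ bar 3 tick 0 v(0, 1): E3/B3 P5 -> C3/G3 P5 similar
  -> R2 @ bar 5 tick 0 v(0, 1): B2/D3 m3 -> C3/C4 P8 similar
  -> R7 @ bar 5 tick 0 v(1,): D3->C4 leap 10st

(1, 1, R7, (1,))
(2, 0, R2, (0, 1))
(3, 0, R1, (0, 1))
(5, 0, R2, (0, 1))
(5, 0, R7, (1,))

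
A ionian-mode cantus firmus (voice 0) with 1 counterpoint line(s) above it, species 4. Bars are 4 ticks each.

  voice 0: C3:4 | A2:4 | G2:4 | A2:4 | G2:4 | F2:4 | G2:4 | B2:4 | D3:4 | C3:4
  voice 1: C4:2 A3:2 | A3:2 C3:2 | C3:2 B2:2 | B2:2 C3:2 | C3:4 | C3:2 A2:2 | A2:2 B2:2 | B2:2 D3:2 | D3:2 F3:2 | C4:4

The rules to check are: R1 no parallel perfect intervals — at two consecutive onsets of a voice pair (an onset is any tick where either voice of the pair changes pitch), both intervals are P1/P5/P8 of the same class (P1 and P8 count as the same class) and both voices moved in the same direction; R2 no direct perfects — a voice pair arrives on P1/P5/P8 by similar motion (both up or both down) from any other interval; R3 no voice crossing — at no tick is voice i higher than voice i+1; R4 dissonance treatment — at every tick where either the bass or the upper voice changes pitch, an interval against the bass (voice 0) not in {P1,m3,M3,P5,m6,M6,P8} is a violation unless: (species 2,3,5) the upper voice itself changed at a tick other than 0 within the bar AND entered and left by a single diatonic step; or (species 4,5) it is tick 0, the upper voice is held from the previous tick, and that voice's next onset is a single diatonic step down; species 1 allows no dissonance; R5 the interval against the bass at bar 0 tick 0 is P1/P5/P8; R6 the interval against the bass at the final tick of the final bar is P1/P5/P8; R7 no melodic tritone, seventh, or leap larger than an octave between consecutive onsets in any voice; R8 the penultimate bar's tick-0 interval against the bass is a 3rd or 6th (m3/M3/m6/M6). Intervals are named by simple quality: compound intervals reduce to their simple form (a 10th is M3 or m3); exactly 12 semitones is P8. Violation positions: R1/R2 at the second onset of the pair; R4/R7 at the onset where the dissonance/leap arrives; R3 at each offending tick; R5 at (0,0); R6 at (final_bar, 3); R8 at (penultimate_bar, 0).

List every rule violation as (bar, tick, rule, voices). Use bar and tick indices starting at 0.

bar 0: v0=C3 v1=C4 downbeat P8
bar 1: v0=A2 v1=A3 downbeat P8
bar 2: v0=G2 v1=C3 downbeat P4
bar 3: v0=A2 v1=B2 downbeat M2
bar 4: v0=G2 v1=C3 downbeat P4
bar 5: v0=F2 v1=C3 downbeat P5
bar 6: v0=G2 v1=A2 downbeat M2
bar 7: v0=B2 v1=B2 downbeat P1
bar 8: v0=D3 v1=D3 downbeat P1
bar 9: v0=C3 v1=C4 downbeat P8
  -> R4 @ bar 3 tick 0 v(0, 1): A2/B2 M2 untreated
  -> R4 @ bar 4 tick 0 v(0, 1): G2/C3 P4 untreated
  -> R4 @ bar 6 tick 0 v(0, 1): G2/A2 M2 untreated
  -> R8 @ bar 8 tick 0 v(0, 1): penult P1 not 3rd/6th

(3, 0, R4, (0, 1))
(4, 0, R4, (0, 1))
(6, 0, R4, (0, 1))
(8, 0, R8, (0, 1))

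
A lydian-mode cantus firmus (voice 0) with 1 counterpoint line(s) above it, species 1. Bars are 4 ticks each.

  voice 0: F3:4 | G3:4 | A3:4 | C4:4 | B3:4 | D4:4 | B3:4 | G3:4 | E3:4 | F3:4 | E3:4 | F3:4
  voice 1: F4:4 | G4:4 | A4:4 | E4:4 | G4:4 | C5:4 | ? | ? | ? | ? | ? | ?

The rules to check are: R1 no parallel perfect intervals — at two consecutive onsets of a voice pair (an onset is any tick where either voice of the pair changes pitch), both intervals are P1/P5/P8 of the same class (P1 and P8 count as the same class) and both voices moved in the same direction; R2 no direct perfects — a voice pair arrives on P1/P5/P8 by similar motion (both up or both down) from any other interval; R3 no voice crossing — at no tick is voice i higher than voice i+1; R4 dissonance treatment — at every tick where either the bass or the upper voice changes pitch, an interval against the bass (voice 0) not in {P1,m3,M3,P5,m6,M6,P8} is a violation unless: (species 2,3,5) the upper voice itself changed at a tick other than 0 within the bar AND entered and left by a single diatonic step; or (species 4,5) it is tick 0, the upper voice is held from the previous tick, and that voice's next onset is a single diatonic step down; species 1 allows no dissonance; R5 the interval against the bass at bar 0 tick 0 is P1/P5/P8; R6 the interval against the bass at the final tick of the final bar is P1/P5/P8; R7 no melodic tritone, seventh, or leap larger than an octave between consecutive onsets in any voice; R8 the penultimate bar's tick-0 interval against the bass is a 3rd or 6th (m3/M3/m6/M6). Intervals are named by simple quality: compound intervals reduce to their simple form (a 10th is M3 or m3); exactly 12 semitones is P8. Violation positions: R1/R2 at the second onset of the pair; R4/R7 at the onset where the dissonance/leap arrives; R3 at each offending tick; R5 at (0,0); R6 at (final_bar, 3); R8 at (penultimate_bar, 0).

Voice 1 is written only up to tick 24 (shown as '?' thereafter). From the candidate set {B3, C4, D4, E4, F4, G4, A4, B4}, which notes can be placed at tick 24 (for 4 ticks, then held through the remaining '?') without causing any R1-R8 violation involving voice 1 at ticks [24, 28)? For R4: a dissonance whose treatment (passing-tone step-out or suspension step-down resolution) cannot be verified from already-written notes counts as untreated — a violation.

{G4}

B3: violates R2,R7
C4: violates R4
D4: violates R7
E4: violates R4
F4: violates R4
G4: legal
A4: violates R4
B4: violates R2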